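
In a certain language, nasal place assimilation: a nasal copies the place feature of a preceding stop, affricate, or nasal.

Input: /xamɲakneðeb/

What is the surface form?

/ɲ/ after /m/ (labial) → [m]
/n/ after /k/ (velar) → [ŋ]

[xammakŋeðeb]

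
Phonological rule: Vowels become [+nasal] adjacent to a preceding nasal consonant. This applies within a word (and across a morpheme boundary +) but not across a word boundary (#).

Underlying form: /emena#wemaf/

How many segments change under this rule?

/e/ after nasal /m/ → [ẽ]
/a/ after nasal /n/ → [ã]
/a/ after nasal /m/ → [ã]
3 segments change.

3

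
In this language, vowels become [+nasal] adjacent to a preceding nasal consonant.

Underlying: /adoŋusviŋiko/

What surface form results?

[adoŋũsviŋĩko]

/u/ after nasal /ŋ/ → [ũ]
/i/ after nasal /ŋ/ → [ĩ]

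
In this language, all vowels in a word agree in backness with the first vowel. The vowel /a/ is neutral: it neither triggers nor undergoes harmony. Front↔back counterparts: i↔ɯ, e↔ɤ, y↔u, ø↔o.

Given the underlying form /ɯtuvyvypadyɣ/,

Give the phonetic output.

[ɯtuvuvupaduɣ]

/y/ harmonizes with /ɯ/ ([+back]) → [u]
/y/ harmonizes with /ɯ/ ([+back]) → [u]
/y/ harmonizes with /ɯ/ ([+back]) → [u]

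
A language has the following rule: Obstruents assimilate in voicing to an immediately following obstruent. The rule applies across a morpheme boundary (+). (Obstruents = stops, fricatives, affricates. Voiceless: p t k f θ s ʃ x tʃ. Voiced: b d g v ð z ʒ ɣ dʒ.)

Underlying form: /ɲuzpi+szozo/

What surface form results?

[ɲuspi+zzozo]

/z/ before /p/ (voiceless) → [s]
/s/ before /z/ (voiced) → [z]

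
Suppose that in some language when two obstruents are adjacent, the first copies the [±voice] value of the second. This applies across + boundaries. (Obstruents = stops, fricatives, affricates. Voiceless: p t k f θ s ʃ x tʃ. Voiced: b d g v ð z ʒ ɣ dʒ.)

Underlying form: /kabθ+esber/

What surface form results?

[kapθ+ezber]

/b/ before /θ/ (voiceless) → [p]
/s/ before /b/ (voiced) → [z]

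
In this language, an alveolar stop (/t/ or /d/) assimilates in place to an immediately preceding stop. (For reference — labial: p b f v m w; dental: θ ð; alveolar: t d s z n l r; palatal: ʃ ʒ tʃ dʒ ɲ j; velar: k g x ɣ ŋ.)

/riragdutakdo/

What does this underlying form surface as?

[riraggutakgo]

/d/ after /g/ (velar) → [g]
/d/ after /k/ (velar) → [g]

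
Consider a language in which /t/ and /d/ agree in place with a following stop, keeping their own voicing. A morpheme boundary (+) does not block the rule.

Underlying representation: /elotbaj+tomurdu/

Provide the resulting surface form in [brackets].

/t/ before /b/ (labial) → [p]

[elopbaj+tomurdu]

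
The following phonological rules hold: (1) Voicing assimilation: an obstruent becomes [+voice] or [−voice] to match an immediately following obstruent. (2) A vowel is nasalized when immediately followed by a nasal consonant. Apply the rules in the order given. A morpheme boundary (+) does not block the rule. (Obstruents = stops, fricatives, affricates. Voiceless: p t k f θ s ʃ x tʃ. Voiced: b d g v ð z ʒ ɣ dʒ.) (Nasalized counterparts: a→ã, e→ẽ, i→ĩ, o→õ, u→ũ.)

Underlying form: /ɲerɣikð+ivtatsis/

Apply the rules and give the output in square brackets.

[ɲerɣigð+iftatsis]

Rule 1: /k/ before /ð/ (voiced) → [g]
Rule 1: /v/ before /t/ (voiceless) → [f]
After rule 1: ɲerɣigð+iftatsis
Rule 2: no segment meets the rule's conditions; no change.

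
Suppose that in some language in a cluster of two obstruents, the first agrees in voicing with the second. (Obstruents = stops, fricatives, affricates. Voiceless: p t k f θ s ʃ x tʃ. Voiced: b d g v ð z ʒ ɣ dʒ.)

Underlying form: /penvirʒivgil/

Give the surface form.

no segment meets the rule's conditions; no change.

[penvirʒivgil]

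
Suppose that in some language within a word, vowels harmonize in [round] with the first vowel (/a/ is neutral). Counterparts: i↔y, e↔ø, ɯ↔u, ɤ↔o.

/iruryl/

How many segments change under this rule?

/u/ harmonizes with /i/ ([-round]) → [ɯ]
/y/ harmonizes with /i/ ([-round]) → [i]
2 segments change.

2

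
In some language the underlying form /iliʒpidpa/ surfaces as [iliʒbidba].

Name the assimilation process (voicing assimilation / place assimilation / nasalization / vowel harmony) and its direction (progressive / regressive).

/p/→[b] /p/→[b].
Each target copies a feature from the preceding segment, so the direction is progressive.

voicing assimilation, progressive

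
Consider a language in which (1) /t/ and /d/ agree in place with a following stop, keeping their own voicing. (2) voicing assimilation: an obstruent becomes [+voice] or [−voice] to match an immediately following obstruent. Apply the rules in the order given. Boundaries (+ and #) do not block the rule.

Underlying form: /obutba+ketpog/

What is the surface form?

Rule 1: /t/ before /b/ (labial) → [p]
Rule 1: /t/ before /p/ (labial) → [p]
After rule 1: obupba+keppog
Rule 2: /p/ before /b/ (voiced) → [b]

[obubba+keppog]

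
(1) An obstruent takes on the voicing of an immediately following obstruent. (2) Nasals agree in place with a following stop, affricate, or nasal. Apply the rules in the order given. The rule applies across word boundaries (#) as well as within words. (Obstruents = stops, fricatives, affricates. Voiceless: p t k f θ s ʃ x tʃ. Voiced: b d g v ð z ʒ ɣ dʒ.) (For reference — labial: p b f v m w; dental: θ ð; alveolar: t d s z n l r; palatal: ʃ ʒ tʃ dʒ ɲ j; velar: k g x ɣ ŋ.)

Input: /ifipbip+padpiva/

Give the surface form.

[ifibbip+patpiva]

Rule 1: /p/ before /b/ (voiced) → [b]
Rule 1: /d/ before /p/ (voiceless) → [t]
After rule 1: ifibbip+patpiva
Rule 2: no segment meets the rule's conditions; no change.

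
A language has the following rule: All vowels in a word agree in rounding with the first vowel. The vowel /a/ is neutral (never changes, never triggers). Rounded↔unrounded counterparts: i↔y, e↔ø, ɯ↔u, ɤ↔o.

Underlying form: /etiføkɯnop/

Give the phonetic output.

/ø/ harmonizes with /e/ ([-round]) → [e]
/o/ harmonizes with /e/ ([-round]) → [ɤ]

[etifekɯnɤp]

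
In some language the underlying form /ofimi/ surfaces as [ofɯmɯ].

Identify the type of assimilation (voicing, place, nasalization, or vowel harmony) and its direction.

/i/→[ɯ] /i/→[ɯ].
Vowels agree with the first vowel, so the harmony is progressive.

vowel harmony, progressive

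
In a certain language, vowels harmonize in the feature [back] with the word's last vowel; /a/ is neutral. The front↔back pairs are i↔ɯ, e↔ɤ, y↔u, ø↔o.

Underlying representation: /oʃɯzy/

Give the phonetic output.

[øʃizy]

/o/ harmonizes with /y/ ([-back]) → [ø]
/ɯ/ harmonizes with /y/ ([-back]) → [i]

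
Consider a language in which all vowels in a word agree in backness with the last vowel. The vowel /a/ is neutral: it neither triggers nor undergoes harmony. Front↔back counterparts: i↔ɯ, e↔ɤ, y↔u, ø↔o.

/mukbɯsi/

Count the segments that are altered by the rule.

2

/u/ harmonizes with /i/ ([-back]) → [y]
/ɯ/ harmonizes with /i/ ([-back]) → [i]
2 segments change.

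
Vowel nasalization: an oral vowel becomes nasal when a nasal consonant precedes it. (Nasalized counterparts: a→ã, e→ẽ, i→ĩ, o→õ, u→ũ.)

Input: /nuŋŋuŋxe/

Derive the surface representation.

[nũŋŋũŋxe]

/u/ after nasal /n/ → [ũ]
/u/ after nasal /ŋ/ → [ũ]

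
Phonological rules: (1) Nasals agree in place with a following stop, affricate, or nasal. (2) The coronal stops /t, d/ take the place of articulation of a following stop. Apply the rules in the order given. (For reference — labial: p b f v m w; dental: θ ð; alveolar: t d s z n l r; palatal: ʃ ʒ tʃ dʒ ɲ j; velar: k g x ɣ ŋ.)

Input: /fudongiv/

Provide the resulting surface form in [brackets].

Rule 1: /n/ before /g/ (velar) → [ŋ]
After rule 1: fudoŋgiv
Rule 2: no segment meets the rule's conditions; no change.

[fudoŋgiv]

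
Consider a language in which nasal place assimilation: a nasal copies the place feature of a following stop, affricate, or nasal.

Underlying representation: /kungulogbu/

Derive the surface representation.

[kuŋgulogbu]

/n/ before /g/ (velar) → [ŋ]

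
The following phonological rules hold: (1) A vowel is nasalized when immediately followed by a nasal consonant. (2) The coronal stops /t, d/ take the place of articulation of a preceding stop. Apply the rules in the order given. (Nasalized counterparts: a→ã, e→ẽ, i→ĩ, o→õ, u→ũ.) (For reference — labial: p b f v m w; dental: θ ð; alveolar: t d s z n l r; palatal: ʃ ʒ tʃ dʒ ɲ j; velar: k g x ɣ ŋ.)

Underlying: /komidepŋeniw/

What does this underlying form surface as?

[kõmidepŋẽniw]

Rule 1: /o/ before nasal /m/ → [õ]
Rule 1: /e/ before nasal /n/ → [ẽ]
After rule 1: kõmidepŋẽniw
Rule 2: no segment meets the rule's conditions; no change.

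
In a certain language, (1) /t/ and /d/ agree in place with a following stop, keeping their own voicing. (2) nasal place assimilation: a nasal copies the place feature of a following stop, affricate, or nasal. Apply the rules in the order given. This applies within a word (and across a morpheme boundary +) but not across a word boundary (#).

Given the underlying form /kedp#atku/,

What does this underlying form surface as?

[kebp#akku]

Rule 1: /d/ before /p/ (labial) → [b]
Rule 1: /t/ before /k/ (velar) → [k]
After rule 1: kebp#akku
Rule 2: no segment meets the rule's conditions; no change.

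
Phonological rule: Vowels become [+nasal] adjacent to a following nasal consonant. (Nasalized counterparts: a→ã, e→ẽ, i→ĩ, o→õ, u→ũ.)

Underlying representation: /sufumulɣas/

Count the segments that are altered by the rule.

/u/ before nasal /m/ → [ũ]
1 segment changes.

1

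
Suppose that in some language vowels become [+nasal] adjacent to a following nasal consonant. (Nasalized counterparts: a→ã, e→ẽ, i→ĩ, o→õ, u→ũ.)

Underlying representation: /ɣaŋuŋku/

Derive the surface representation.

/a/ before nasal /ŋ/ → [ã]
/u/ before nasal /ŋ/ → [ũ]

[ɣãŋũŋku]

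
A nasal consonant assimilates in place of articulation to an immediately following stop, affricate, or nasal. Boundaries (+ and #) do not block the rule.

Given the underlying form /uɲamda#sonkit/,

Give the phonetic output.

[uɲanda#soŋkit]

/m/ before /d/ (alveolar) → [n]
/n/ before /k/ (velar) → [ŋ]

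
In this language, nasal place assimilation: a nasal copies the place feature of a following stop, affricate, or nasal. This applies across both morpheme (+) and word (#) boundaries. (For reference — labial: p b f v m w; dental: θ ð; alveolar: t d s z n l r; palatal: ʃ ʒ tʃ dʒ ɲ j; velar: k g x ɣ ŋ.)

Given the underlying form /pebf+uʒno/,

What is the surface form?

no segment meets the rule's conditions; no change.

[pebf+uʒno]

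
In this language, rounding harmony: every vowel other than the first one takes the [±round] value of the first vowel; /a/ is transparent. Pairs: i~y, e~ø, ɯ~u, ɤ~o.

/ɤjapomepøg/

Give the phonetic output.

/o/ harmonizes with /ɤ/ ([-round]) → [ɤ]
/ø/ harmonizes with /ɤ/ ([-round]) → [e]

[ɤjapɤmepeg]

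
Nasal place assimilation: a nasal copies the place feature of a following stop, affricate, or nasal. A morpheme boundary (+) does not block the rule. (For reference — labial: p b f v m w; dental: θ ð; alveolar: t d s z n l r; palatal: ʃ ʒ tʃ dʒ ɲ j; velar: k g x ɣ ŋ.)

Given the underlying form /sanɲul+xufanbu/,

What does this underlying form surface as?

/n/ before /ɲ/ (palatal) → [ɲ]
/n/ before /b/ (labial) → [m]

[saɲɲul+xufambu]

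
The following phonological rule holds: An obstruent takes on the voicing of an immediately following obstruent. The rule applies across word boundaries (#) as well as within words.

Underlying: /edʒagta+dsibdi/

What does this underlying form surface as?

[edʒakta+tsibdi]

/g/ before /t/ (voiceless) → [k]
/d/ before /s/ (voiceless) → [t]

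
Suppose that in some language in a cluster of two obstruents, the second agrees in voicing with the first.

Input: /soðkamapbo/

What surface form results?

[soðgamappo]

/k/ after /ð/ (voiced) → [g]
/b/ after /p/ (voiceless) → [p]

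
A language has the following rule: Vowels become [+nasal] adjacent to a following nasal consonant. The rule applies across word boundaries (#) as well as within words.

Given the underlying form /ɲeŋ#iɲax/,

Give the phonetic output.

[ɲẽŋ#ĩɲax]

/e/ before nasal /ŋ/ → [ẽ]
/i/ before nasal /ɲ/ → [ĩ]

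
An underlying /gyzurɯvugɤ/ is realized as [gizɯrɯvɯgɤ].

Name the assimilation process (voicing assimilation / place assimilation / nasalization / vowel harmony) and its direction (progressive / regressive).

vowel harmony, regressive

/y/→[i] /u/→[ɯ] /u/→[ɯ].
Vowels agree with the last vowel, so the harmony is regressive.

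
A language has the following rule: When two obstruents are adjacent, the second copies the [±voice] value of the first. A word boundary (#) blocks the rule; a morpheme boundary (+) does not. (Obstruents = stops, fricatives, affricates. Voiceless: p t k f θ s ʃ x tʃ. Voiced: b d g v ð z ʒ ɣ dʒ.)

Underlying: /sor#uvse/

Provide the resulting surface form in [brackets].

[sor#uvze]

/s/ after /v/ (voiced) → [z]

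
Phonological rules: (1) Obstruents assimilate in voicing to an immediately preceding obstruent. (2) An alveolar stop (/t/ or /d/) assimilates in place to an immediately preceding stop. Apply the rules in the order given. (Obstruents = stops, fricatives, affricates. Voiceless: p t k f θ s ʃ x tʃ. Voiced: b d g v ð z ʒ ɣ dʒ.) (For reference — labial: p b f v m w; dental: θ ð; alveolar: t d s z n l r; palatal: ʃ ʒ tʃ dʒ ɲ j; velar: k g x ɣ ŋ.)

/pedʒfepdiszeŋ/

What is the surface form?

[pedʒveppisseŋ]

Rule 1: /f/ after /dʒ/ (voiced) → [v]
Rule 1: /d/ after /p/ (voiceless) → [t]
Rule 1: /z/ after /s/ (voiceless) → [s]
After rule 1: pedʒveptisseŋ
Rule 2: /t/ after /p/ (labial) → [p]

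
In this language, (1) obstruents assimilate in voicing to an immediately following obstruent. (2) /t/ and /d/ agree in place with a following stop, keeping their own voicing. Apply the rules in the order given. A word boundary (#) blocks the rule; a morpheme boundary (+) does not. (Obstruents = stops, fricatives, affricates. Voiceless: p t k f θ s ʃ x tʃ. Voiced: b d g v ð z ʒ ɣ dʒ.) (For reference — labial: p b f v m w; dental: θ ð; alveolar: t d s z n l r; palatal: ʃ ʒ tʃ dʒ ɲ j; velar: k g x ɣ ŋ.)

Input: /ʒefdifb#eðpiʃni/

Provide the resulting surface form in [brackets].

Rule 1: /f/ before /d/ (voiced) → [v]
Rule 1: /f/ before /b/ (voiced) → [v]
Rule 1: /ð/ before /p/ (voiceless) → [θ]
After rule 1: ʒevdivb#eθpiʃni
Rule 2: no segment meets the rule's conditions; no change.

[ʒevdivb#eθpiʃni]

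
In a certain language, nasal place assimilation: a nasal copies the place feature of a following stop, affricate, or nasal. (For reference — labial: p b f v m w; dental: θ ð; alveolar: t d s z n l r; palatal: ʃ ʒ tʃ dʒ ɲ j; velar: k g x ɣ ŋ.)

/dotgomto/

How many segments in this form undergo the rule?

/m/ before /t/ (alveolar) → [n]
1 segment changes.

1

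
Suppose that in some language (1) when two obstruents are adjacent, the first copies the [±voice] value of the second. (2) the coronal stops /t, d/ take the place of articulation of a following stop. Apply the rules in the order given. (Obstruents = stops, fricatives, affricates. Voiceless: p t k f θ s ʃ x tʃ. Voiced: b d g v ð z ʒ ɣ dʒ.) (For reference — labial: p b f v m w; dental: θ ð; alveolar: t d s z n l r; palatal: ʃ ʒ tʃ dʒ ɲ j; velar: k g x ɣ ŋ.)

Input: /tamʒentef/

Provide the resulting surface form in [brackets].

Rule 1: no segment meets the rule's conditions; no change.
After rule 1: tamʒentef
Rule 2: no segment meets the rule's conditions; no change.

[tamʒentef]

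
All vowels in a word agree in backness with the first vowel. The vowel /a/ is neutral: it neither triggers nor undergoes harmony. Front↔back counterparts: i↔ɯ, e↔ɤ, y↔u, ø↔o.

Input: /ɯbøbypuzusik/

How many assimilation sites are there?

3

/ø/ harmonizes with /ɯ/ ([+back]) → [o]
/y/ harmonizes with /ɯ/ ([+back]) → [u]
/i/ harmonizes with /ɯ/ ([+back]) → [ɯ]
3 segments change.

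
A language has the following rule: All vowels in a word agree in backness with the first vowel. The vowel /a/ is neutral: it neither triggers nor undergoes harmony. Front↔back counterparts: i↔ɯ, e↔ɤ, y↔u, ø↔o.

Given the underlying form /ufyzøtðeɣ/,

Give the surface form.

[ufuzotðɤɣ]

/y/ harmonizes with /u/ ([+back]) → [u]
/ø/ harmonizes with /u/ ([+back]) → [o]
/e/ harmonizes with /u/ ([+back]) → [ɤ]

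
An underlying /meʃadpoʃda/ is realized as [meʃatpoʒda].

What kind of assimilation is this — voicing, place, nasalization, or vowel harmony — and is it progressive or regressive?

/d/→[t] /ʃ/→[ʒ].
Each target copies a feature from the following segment, so the direction is regressive.

voicing assimilation, regressive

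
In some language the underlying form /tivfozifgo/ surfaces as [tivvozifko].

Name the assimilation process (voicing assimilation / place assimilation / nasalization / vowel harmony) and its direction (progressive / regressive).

/f/→[v] /g/→[k].
Each target copies a feature from the preceding segment, so the direction is progressive.

voicing assimilation, progressive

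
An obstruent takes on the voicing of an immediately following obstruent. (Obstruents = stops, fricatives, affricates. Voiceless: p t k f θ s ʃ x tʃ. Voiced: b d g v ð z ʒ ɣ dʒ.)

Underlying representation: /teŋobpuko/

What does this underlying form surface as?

[teŋoppuko]

/b/ before /p/ (voiceless) → [p]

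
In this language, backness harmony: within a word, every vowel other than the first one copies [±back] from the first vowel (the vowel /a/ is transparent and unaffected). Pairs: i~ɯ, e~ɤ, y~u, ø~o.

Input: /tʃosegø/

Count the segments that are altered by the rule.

/e/ harmonizes with /o/ ([+back]) → [ɤ]
/ø/ harmonizes with /o/ ([+back]) → [o]
2 segments change.

2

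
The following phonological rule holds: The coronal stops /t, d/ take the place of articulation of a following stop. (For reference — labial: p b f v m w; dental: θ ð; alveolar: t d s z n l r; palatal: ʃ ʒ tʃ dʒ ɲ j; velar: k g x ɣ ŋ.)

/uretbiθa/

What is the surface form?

[urepbiθa]

/t/ before /b/ (labial) → [p]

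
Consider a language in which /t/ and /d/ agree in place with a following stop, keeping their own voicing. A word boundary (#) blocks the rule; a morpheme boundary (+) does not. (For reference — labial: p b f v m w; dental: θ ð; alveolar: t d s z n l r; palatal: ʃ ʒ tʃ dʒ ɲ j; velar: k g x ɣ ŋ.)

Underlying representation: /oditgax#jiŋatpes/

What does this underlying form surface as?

/t/ before /g/ (velar) → [k]
/t/ before /p/ (labial) → [p]

[odikgax#jiŋappes]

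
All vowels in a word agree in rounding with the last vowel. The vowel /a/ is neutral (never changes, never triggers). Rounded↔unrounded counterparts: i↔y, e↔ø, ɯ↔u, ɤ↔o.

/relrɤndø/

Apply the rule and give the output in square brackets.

/e/ harmonizes with /ø/ ([+round]) → [ø]
/ɤ/ harmonizes with /ø/ ([+round]) → [o]

[rølrondø]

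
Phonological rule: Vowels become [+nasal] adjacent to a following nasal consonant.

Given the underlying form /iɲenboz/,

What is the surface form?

/i/ before nasal /ɲ/ → [ĩ]
/e/ before nasal /n/ → [ẽ]

[ĩɲẽnboz]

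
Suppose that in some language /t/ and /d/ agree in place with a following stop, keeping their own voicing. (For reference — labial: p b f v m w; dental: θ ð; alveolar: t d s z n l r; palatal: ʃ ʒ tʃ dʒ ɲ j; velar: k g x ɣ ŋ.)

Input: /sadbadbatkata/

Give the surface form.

[sabbabbakkata]

/d/ before /b/ (labial) → [b]
/d/ before /b/ (labial) → [b]
/t/ before /k/ (velar) → [k]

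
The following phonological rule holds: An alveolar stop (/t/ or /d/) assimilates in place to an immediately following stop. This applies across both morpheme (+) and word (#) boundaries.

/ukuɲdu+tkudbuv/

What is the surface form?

[ukuɲdu+kkubbuv]

/t/ before /k/ (velar) → [k]
/d/ before /b/ (labial) → [b]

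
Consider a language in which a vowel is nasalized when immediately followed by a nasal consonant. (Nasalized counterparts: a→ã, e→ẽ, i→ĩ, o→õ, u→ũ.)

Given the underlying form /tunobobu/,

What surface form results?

/u/ before nasal /n/ → [ũ]

[tũnobobu]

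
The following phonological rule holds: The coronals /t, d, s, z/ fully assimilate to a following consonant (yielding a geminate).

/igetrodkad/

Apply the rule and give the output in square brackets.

[igerrokkad]

/t/ before /r/ → [r] (total assimilation)
/d/ before /k/ → [k] (total assimilation)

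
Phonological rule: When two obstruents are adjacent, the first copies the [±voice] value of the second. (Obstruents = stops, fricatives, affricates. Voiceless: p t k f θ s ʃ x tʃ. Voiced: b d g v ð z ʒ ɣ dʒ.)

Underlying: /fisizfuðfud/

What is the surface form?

[fisisfuθfud]

/z/ before /f/ (voiceless) → [s]
/ð/ before /f/ (voiceless) → [θ]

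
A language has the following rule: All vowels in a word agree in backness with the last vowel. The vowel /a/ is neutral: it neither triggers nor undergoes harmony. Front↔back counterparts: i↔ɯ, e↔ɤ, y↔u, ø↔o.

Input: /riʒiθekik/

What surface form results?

no segment meets the rule's conditions; no change.

[riʒiθekik]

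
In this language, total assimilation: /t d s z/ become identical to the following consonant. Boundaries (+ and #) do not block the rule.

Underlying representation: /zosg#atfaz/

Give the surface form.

/s/ before /g/ → [g] (total assimilation)
/t/ before /f/ → [f] (total assimilation)

[zogg#affaz]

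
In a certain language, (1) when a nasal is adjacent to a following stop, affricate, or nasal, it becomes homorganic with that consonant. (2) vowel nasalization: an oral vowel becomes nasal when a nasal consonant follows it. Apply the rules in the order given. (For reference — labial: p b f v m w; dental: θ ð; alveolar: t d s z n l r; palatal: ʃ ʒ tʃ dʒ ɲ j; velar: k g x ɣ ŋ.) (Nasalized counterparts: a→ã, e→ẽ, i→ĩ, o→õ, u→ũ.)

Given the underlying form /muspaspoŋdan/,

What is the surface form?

Rule 1: /ŋ/ before /d/ (alveolar) → [n]
After rule 1: muspaspondan
Rule 2: /o/ before nasal /n/ → [õ]
Rule 2: /a/ before nasal /n/ → [ã]

[muspaspõndãn]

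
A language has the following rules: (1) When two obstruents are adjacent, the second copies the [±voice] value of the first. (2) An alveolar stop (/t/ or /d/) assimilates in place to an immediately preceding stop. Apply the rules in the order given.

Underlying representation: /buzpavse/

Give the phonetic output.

[buzbavze]

Rule 1: /p/ after /z/ (voiced) → [b]
Rule 1: /s/ after /v/ (voiced) → [z]
After rule 1: buzbavze
Rule 2: no segment meets the rule's conditions; no change.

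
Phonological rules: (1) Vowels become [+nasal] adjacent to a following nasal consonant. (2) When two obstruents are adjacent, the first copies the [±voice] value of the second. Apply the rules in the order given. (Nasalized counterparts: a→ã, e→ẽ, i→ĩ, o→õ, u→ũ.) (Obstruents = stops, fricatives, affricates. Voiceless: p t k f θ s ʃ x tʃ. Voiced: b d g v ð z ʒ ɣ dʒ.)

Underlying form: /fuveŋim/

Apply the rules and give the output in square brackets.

Rule 1: /e/ before nasal /ŋ/ → [ẽ]
Rule 1: /i/ before nasal /m/ → [ĩ]
After rule 1: fuvẽŋĩm
Rule 2: no segment meets the rule's conditions; no change.

[fuvẽŋĩm]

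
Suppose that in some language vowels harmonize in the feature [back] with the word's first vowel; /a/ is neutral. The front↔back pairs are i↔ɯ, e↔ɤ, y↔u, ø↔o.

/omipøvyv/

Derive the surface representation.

/i/ harmonizes with /o/ ([+back]) → [ɯ]
/ø/ harmonizes with /o/ ([+back]) → [o]
/y/ harmonizes with /o/ ([+back]) → [u]

[omɯpovuv]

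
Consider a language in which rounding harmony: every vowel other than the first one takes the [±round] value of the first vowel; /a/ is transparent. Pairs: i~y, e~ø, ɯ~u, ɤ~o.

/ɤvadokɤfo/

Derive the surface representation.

/o/ harmonizes with /ɤ/ ([-round]) → [ɤ]
/o/ harmonizes with /ɤ/ ([-round]) → [ɤ]

[ɤvadɤkɤfɤ]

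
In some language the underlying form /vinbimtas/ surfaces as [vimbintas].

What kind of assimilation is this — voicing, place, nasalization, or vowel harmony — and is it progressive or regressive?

/n/→[m] /m/→[n].
Each target copies a feature from the following segment, so the direction is regressive.

place assimilation, regressive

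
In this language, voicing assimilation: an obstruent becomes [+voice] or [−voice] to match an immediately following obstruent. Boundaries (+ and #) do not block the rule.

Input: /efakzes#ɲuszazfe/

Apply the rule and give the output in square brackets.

[efagzes#ɲuzzasfe]

/k/ before /z/ (voiced) → [g]
/s/ before /z/ (voiced) → [z]
/z/ before /f/ (voiceless) → [s]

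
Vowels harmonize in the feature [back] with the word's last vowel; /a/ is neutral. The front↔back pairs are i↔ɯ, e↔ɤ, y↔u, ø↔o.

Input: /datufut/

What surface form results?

no segment meets the rule's conditions; no change.

[datufut]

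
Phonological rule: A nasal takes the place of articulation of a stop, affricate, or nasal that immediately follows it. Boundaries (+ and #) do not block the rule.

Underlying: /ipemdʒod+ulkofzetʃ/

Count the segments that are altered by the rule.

/m/ before /dʒ/ (palatal) → [ɲ]
1 segment changes.

1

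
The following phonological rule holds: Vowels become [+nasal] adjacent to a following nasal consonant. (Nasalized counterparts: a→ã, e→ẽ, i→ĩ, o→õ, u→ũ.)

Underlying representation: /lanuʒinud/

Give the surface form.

/a/ before nasal /n/ → [ã]
/i/ before nasal /n/ → [ĩ]

[lãnuʒĩnud]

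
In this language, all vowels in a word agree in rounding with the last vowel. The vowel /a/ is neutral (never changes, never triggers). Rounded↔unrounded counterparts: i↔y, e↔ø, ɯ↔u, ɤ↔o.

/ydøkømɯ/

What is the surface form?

/y/ harmonizes with /ɯ/ ([-round]) → [i]
/ø/ harmonizes with /ɯ/ ([-round]) → [e]
/ø/ harmonizes with /ɯ/ ([-round]) → [e]

[idekemɯ]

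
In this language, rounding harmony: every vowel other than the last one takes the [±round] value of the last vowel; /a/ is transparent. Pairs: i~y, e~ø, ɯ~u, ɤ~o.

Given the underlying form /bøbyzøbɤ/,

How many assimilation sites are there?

3

/ø/ harmonizes with /ɤ/ ([-round]) → [e]
/y/ harmonizes with /ɤ/ ([-round]) → [i]
/ø/ harmonizes with /ɤ/ ([-round]) → [e]
3 segments change.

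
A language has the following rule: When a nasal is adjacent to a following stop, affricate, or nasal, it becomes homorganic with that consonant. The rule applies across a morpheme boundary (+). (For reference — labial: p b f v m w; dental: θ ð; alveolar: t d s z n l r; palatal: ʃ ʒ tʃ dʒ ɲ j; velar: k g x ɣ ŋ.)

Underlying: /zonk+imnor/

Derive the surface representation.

[zoŋk+innor]

/n/ before /k/ (velar) → [ŋ]
/m/ before /n/ (alveolar) → [n]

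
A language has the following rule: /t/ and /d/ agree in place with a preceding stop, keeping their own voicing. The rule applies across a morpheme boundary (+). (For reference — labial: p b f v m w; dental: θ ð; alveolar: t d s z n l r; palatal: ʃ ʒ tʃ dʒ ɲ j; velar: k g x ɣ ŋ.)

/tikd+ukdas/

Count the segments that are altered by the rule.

/d/ after /k/ (velar) → [g]
/d/ after /k/ (velar) → [g]
2 segments change.

2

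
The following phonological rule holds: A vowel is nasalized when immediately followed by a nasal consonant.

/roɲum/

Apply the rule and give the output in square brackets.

/o/ before nasal /ɲ/ → [õ]
/u/ before nasal /m/ → [ũ]

[rõɲũm]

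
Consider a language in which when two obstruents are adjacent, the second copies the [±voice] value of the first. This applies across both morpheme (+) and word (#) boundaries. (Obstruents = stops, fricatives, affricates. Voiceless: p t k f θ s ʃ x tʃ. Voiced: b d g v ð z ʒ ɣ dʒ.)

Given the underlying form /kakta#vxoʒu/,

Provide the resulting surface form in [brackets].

[kakta#vɣoʒu]

/x/ after /v/ (voiced) → [ɣ]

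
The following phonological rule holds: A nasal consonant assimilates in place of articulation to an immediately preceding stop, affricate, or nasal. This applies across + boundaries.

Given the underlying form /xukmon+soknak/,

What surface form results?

/m/ after /k/ (velar) → [ŋ]
/n/ after /k/ (velar) → [ŋ]

[xukŋon+sokŋak]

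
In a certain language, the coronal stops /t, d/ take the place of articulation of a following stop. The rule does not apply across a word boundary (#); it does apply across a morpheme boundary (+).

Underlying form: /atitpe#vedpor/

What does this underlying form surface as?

[atippe#vebpor]

/t/ before /p/ (labial) → [p]
/d/ before /p/ (labial) → [b]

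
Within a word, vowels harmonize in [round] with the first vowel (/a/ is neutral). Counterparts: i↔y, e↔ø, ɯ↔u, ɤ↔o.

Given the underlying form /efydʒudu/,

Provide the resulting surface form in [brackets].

[efidʒɯdɯ]

/y/ harmonizes with /e/ ([-round]) → [i]
/u/ harmonizes with /e/ ([-round]) → [ɯ]
/u/ harmonizes with /e/ ([-round]) → [ɯ]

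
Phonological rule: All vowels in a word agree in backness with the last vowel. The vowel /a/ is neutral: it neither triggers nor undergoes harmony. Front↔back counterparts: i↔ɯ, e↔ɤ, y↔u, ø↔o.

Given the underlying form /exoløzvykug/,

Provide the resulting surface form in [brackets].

[ɤxolozvukug]

/e/ harmonizes with /u/ ([+back]) → [ɤ]
/ø/ harmonizes with /u/ ([+back]) → [o]
/y/ harmonizes with /u/ ([+back]) → [u]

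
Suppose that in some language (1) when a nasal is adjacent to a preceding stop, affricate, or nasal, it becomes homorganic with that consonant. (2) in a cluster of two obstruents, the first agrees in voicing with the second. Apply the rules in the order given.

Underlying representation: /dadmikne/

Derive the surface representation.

[dadnikŋe]

Rule 1: /m/ after /d/ (alveolar) → [n]
Rule 1: /n/ after /k/ (velar) → [ŋ]
After rule 1: dadnikŋe
Rule 2: no segment meets the rule's conditions; no change.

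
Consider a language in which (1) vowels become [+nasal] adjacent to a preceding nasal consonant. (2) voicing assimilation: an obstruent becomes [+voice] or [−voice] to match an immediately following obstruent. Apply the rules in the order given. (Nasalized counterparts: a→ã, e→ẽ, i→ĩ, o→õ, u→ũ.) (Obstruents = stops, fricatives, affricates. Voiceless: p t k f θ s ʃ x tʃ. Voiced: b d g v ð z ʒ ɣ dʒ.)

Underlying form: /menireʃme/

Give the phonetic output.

[mẽnĩreʃmẽ]

Rule 1: /e/ after nasal /m/ → [ẽ]
Rule 1: /i/ after nasal /n/ → [ĩ]
Rule 1: /e/ after nasal /m/ → [ẽ]
After rule 1: mẽnĩreʃmẽ
Rule 2: no segment meets the rule's conditions; no change.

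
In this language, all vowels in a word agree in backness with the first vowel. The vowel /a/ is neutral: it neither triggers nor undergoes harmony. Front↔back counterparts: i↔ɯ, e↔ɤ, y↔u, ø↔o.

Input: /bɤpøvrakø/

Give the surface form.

[bɤpovrako]

/ø/ harmonizes with /ɤ/ ([+back]) → [o]
/ø/ harmonizes with /ɤ/ ([+back]) → [o]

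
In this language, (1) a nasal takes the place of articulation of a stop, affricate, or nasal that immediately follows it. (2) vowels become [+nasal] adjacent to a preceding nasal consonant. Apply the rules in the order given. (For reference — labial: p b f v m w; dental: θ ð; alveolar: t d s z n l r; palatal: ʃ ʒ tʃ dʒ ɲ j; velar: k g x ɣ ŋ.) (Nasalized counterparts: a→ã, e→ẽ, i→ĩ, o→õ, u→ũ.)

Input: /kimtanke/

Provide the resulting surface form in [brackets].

[kintaŋke]

Rule 1: /m/ before /t/ (alveolar) → [n]
Rule 1: /n/ before /k/ (velar) → [ŋ]
After rule 1: kintaŋke
Rule 2: no segment meets the rule's conditions; no change.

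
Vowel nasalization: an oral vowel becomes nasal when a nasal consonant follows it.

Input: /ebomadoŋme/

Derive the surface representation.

/o/ before nasal /m/ → [õ]
/o/ before nasal /ŋ/ → [õ]

[ebõmadõŋme]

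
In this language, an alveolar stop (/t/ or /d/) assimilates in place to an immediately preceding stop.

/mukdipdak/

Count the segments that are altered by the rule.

2

/d/ after /k/ (velar) → [g]
/d/ after /p/ (labial) → [b]
2 segments change.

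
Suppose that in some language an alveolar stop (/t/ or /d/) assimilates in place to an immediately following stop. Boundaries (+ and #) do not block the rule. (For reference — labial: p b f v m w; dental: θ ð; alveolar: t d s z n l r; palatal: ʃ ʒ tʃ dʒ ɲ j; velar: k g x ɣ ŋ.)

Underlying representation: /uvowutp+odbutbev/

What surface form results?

[uvowupp+obbupbev]

/t/ before /p/ (labial) → [p]
/d/ before /b/ (labial) → [b]
/t/ before /b/ (labial) → [p]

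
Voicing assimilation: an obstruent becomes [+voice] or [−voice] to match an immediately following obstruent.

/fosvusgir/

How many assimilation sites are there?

/s/ before /v/ (voiced) → [z]
/s/ before /g/ (voiced) → [z]
2 segments change.

2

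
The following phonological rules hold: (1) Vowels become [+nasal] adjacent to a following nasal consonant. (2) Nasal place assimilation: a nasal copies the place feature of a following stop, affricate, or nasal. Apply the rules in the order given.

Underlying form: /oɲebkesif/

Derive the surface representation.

[õɲebkesif]

Rule 1: /o/ before nasal /ɲ/ → [õ]
After rule 1: õɲebkesif
Rule 2: no segment meets the rule's conditions; no change.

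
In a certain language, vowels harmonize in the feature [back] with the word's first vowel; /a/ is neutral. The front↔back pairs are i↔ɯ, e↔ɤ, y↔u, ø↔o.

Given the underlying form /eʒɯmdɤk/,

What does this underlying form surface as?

[eʒimdek]

/ɯ/ harmonizes with /e/ ([-back]) → [i]
/ɤ/ harmonizes with /e/ ([-back]) → [e]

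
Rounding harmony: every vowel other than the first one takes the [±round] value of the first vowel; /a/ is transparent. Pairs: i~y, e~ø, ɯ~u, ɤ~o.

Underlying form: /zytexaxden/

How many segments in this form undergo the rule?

/e/ harmonizes with /y/ ([+round]) → [ø]
/e/ harmonizes with /y/ ([+round]) → [ø]
2 segments change.

2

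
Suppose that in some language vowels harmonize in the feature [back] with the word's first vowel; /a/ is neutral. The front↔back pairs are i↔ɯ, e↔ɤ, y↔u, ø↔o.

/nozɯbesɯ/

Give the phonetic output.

/e/ harmonizes with /o/ ([+back]) → [ɤ]

[nozɯbɤsɯ]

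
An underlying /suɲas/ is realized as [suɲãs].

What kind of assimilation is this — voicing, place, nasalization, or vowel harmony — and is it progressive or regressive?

nasalization, progressive

/a/→[ã].
Each target copies a feature from the preceding segment, so the direction is progressive.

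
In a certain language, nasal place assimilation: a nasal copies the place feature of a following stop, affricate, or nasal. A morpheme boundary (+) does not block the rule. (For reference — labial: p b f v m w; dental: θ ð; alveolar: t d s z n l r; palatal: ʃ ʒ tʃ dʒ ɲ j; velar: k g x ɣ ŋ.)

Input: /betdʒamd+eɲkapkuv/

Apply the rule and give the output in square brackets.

/m/ before /d/ (alveolar) → [n]
/ɲ/ before /k/ (velar) → [ŋ]

[betdʒand+eŋkapkuv]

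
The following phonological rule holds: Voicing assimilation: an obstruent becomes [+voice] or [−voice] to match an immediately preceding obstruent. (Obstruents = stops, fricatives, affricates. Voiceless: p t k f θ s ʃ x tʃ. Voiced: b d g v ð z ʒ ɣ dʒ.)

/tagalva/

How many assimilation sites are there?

0

No segment meets the rule's conditions.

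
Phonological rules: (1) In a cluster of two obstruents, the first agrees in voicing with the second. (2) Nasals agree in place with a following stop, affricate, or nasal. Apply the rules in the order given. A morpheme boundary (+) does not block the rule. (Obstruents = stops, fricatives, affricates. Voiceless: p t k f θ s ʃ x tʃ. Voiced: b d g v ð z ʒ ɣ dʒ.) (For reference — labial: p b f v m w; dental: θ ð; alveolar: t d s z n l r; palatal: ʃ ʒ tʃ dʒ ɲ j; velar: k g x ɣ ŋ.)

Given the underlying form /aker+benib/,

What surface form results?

[aker+benib]

Rule 1: no segment meets the rule's conditions; no change.
After rule 1: aker+benib
Rule 2: no segment meets the rule's conditions; no change.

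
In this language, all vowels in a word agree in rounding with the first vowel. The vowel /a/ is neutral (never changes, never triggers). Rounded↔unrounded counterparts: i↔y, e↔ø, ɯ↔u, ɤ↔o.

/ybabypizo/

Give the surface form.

[ybabypyzo]

/i/ harmonizes with /y/ ([+round]) → [y]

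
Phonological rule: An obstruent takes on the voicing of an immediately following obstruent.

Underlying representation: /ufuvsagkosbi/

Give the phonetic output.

/v/ before /s/ (voiceless) → [f]
/g/ before /k/ (voiceless) → [k]
/s/ before /b/ (voiced) → [z]

[ufufsakkozbi]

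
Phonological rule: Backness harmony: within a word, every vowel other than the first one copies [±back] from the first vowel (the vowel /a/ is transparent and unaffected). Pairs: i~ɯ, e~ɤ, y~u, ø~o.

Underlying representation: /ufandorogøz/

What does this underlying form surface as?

[ufandorogoz]

/ø/ harmonizes with /u/ ([+back]) → [o]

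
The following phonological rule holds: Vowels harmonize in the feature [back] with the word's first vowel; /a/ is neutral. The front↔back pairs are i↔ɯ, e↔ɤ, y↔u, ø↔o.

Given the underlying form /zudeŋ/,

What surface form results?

[zudɤŋ]

/e/ harmonizes with /u/ ([+back]) → [ɤ]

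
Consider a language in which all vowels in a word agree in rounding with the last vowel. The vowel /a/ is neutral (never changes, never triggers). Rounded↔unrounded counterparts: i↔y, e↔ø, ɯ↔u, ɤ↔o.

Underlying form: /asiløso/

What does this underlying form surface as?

[asyløso]

/i/ harmonizes with /o/ ([+round]) → [y]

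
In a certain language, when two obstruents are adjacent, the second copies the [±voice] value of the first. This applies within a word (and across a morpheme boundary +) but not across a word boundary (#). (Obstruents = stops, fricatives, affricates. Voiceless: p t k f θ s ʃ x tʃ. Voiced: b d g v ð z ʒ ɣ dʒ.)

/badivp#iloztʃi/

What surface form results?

/p/ after /v/ (voiced) → [b]
/tʃ/ after /z/ (voiced) → [dʒ]

[badivb#ilozdʒi]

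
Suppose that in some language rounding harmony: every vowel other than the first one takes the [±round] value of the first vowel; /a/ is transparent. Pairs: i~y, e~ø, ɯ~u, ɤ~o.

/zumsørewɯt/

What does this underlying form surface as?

[zumsørøwut]

/e/ harmonizes with /u/ ([+round]) → [ø]
/ɯ/ harmonizes with /u/ ([+round]) → [u]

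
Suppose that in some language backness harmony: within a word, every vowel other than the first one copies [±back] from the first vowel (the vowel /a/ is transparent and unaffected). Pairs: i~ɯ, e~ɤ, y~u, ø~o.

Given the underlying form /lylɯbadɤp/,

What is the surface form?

[lylibadep]

/ɯ/ harmonizes with /y/ ([-back]) → [i]
/ɤ/ harmonizes with /y/ ([-back]) → [e]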